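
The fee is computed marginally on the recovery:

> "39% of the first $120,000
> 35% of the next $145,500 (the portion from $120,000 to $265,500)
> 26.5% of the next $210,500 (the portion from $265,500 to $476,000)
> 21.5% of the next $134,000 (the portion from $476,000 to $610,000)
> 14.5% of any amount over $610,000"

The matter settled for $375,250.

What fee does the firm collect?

First $120,000 at 39% = $46,800.00
Next $145,500 at 35% = $50,925.00
Remaining $109,750 at 26.5% = $29,083.75
Fee: $46,800.00 + $50,925.00 + $29,083.75 = $126,808.75

$126,808.75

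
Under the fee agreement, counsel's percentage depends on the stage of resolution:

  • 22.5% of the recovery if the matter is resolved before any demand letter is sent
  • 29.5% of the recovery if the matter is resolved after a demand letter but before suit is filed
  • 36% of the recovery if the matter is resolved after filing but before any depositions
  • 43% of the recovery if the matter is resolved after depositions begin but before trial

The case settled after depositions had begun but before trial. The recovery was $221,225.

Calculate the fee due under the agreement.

The matter settled after depositions had begun but before trial, so the 43% rate applies.
$221,225 × 43% = $95,126.75

$95,126.75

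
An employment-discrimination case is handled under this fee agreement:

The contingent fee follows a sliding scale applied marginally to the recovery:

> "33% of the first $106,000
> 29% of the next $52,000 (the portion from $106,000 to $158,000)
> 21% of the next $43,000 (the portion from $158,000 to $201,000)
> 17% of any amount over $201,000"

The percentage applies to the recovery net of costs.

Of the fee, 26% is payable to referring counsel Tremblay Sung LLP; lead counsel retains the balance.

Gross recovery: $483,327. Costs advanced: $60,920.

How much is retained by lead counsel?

Fee base (net of costs): $483,327 − $60,920 = $422,407
First $106,000 at 33% = $34,980.00
Next $52,000 at 29% = $15,080.00
Next $43,000 at 21% = $9,030.00
Remaining $221,407 at 17% = $37,639.19
Fee: $34,980.00 + $15,080.00 + $9,030.00 + $37,639.19 = $96,729.19
Referral share: 26% of $96,729.19 = $25,149.59; lead counsel retains $96,729.19 − $25,149.59 = $71,579.60.

$71,579.60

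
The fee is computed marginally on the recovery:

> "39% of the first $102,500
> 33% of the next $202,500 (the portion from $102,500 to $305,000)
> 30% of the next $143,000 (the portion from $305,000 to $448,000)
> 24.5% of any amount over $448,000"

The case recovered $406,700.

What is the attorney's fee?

$137,310.00

First $102,500 at 39% = $39,975.00
Next $202,500 at 33% = $66,825.00
Remaining $101,700 at 30% = $30,510.00
Fee: $39,975.00 + $66,825.00 + $30,510.00 = $137,310.00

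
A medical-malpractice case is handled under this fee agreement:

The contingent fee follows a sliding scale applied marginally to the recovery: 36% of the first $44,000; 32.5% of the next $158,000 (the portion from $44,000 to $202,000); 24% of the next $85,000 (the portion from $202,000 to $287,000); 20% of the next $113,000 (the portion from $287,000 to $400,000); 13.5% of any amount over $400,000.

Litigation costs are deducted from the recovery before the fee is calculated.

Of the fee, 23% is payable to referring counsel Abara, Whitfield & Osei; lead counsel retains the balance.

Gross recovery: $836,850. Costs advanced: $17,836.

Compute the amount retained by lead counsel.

Fee base (net of costs): $836,850 − $17,836 = $819,014
First $44,000 at 36% = $15,840.00
Next $158,000 at 32.5% = $51,350.00
Next $85,000 at 24% = $20,400.00
Next $113,000 at 20% = $22,600.00
Remaining $419,014 at 13.5% = $56,566.89
Fee: $15,840.00 + $51,350.00 + $20,400.00 + $22,600.00 + $56,566.89 = $166,756.89
Referral share: 23% of $166,756.89 = $38,354.08; lead counsel retains $166,756.89 − $38,354.08 = $128,402.81.

$128,402.81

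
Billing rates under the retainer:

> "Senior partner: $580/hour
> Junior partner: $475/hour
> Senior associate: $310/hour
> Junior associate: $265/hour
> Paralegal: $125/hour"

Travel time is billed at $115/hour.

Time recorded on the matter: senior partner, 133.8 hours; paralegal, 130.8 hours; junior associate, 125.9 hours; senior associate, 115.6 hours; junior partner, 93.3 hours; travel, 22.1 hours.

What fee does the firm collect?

$210,012.50

Senior partner: 133.8 × $580 = $77,604.00
Junior partner: 93.3 × $475 = $44,317.50
Senior associate: 115.6 × $310 = $35,836.00
Junior associate: 125.9 × $265 = $33,363.50
Paralegal: 130.8 × $125 = $16,350.00
Subtotal: $77,604.00 + $44,317.50 + $35,836.00 + $33,363.50 + $16,350.00 = $207,471.00
Travel: 22.1 × $115 = $2,541.50
Total: $207,471.00 + $2,541.50 = $210,012.50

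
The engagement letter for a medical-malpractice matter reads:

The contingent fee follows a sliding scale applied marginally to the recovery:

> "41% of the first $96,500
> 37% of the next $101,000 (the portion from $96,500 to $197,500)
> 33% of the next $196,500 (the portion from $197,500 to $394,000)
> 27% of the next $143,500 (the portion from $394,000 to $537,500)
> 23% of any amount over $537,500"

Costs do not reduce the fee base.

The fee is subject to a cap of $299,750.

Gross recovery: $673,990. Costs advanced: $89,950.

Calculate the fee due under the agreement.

Fee base is the gross recovery, $673,990; costs are reimbursed separately.
First $96,500 at 41% = $39,565.00
Next $101,000 at 37% = $37,370.00
Next $196,500 at 33% = $64,845.00
Next $143,500 at 27% = $38,745.00
Remaining $136,490 at 23% = $31,392.70
Fee: $39,565.00 + $37,370.00 + $64,845.00 + $38,745.00 + $31,392.70 = $211,917.70
$211,917.70 is under the $299,750 cap.

$211,917.70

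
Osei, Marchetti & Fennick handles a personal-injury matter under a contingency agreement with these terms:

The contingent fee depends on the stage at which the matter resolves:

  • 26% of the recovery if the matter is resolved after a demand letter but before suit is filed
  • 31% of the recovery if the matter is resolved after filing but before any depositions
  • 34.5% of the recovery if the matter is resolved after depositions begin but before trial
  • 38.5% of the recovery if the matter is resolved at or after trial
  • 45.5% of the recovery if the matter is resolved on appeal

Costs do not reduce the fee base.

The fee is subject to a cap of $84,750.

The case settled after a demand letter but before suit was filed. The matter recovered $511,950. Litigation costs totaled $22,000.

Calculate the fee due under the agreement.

Fee base is the gross recovery, $511,950; costs are reimbursed separately.
The matter settled after a demand letter but before suit was filed, so the 26% rate applies.
$511,950 × 26% = $133,107.00
$133,107.00 exceeds the $84,750 cap, so the fee is capped at $84,750.00.

$84,750.00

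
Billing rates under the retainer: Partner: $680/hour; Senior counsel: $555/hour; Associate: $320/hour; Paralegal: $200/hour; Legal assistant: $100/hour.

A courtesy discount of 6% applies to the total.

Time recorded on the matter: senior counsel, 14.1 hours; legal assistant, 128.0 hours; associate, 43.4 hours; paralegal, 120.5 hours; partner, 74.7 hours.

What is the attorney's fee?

Partner: 74.7 × $680 = $50,796.00
Senior counsel: 14.1 × $555 = $7,825.50
Associate: 43.4 × $320 = $13,888.00
Paralegal: 120.5 × $200 = $24,100.00
Legal assistant: 128.0 × $100 = $12,800.00
Subtotal: $109,409.50
Less 6% discount: −$6,564.57
Total: $109,409.50 − $6,564.57 = $102,844.93

$102,844.93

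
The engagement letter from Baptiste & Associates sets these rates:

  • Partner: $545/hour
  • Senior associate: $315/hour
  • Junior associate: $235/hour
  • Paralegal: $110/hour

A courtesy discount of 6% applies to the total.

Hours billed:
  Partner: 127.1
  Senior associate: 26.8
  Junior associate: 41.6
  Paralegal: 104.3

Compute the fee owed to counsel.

$93,022.87

Partner: 127.1 × $545 = $69,269.50
Senior associate: 26.8 × $315 = $8,442.00
Junior associate: 41.6 × $235 = $9,776.00
Paralegal: 104.3 × $110 = $11,473.00
Subtotal: $98,960.50
Less 6% discount: −$5,937.63
Total: $98,960.50 − $5,937.63 = $93,022.87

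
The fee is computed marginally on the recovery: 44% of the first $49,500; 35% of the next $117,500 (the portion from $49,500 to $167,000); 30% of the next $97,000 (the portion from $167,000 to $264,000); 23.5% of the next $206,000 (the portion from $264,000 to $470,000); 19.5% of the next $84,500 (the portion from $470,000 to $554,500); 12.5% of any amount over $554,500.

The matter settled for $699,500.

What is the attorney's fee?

First $49,500 at 44% = $21,780.00
Next $117,500 at 35% = $41,125.00
Next $97,000 at 30% = $29,100.00
Next $206,000 at 23.5% = $48,410.00
Next $84,500 at 19.5% = $16,477.50
Remaining $145,000 at 12.5% = $18,125.00
Fee: $21,780.00 + $41,125.00 + $29,100.00 + $48,410.00 + $16,477.50 + $18,125.00 = $175,017.50

$175,017.50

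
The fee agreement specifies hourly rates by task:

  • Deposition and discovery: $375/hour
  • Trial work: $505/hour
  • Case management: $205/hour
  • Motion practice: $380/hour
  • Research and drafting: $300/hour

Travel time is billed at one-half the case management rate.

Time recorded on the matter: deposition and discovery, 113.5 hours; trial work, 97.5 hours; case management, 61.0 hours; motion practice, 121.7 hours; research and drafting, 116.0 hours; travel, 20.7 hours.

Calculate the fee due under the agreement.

Deposition and discovery: 113.5 × $375 = $42,562.50
Trial work: 97.5 × $505 = $49,237.50
Case management: 61.0 × $205 = $12,505.00
Motion practice: 121.7 × $380 = $46,246.00
Research and drafting: 116.0 × $300 = $34,800.00
Subtotal: $42,562.50 + $49,237.50 + $12,505.00 + $46,246.00 + $34,800.00 = $185,351.00
Travel: 20.7 × ($205 ÷ 2) = 20.7 × $102.50 = $2,121.75
Total: $185,351.00 + $2,121.75 = $187,472.75

$187,472.75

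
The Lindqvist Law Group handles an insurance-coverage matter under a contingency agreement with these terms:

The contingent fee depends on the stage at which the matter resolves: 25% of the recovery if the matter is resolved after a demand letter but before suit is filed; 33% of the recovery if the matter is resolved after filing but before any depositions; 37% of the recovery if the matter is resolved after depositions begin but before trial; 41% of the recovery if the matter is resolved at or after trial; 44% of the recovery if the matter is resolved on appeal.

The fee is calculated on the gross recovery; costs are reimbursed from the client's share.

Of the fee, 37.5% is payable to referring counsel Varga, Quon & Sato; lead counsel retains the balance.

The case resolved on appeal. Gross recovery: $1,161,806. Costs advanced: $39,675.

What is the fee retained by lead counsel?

Fee base is the gross recovery, $1,161,806; costs are reimbursed separately.
The matter resolved on appeal, so the 44% rate applies.
$1,161,806 × 44% = $511,194.64
Referral share: 37.5% of $511,194.64 = $191,697.99; lead counsel retains $511,194.64 − $191,697.99 = $319,496.65.

$319,496.65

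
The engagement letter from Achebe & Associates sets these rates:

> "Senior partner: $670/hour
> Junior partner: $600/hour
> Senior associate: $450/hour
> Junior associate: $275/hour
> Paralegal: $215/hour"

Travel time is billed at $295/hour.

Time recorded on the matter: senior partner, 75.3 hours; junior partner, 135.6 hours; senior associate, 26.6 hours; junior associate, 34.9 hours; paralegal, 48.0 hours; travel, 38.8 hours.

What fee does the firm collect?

$175,144.50

Senior partner: 75.3 × $670 = $50,451.00
Junior partner: 135.6 × $600 = $81,360.00
Senior associate: 26.6 × $450 = $11,970.00
Junior associate: 34.9 × $275 = $9,597.50
Paralegal: 48.0 × $215 = $10,320.00
Subtotal: $50,451.00 + $81,360.00 + $11,970.00 + $9,597.50 + $10,320.00 = $163,698.50
Travel: 38.8 × $295 = $11,446.00
Total: $163,698.50 + $11,446.00 = $175,144.50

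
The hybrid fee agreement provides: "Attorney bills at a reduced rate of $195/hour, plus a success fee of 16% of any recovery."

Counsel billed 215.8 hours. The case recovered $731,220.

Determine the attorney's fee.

$159,076.20

Hourly: 215.8 × $195 = $42,081.00
Success fee: 16% of $731,220 = $116,995.20
Total: $42,081.00 + $116,995.20 = $159,076.20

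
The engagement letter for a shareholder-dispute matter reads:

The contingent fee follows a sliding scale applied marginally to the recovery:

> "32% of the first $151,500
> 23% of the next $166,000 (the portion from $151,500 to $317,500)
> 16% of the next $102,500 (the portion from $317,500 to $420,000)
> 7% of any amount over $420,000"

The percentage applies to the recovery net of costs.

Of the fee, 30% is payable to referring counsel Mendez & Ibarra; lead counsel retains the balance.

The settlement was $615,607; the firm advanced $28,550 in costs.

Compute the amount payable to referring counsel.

$34,426.20

Fee base (net of costs): $615,607 − $28,550 = $587,057
First $151,500 at 32% = $48,480.00
Next $166,000 at 23% = $38,180.00
Next $102,500 at 16% = $16,400.00
Remaining $167,057 at 7% = $11,693.99
Fee: $48,480.00 + $38,180.00 + $16,400.00 + $11,693.99 = $114,753.99
Referral share: 30% of $114,753.99 = $34,426.20; lead counsel retains $114,753.99 − $34,426.20 = $80,327.79.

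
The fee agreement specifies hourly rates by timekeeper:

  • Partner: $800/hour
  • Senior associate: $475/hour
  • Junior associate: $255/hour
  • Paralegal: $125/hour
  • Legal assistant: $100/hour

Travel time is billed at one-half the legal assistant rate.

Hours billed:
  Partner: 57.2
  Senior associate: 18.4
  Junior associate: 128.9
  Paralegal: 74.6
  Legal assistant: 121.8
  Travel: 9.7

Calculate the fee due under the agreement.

Partner: 57.2 × $800 = $45,760.00
Senior associate: 18.4 × $475 = $8,740.00
Junior associate: 128.9 × $255 = $32,869.50
Paralegal: 74.6 × $125 = $9,325.00
Legal assistant: 121.8 × $100 = $12,180.00
Subtotal: $45,760.00 + $8,740.00 + $32,869.50 + $9,325.00 + $12,180.00 = $108,874.50
Travel: 9.7 × ($100 ÷ 2) = 9.7 × $50.00 = $485.00
Total: $108,874.50 + $485.00 = $109,359.50

$109,359.50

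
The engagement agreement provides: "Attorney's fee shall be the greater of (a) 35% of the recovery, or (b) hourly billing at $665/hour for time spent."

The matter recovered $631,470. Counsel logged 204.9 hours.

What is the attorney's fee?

$221,014.50

(a) 35% of $631,470 = $221,014.50
(b) 204.9 × $665 = $136,258.50
The greater is (a): $221,014.50.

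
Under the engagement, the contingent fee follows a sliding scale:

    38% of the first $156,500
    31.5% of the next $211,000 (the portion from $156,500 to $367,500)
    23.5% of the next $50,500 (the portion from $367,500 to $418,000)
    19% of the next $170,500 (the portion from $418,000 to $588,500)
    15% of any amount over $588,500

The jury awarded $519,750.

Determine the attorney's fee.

$157,135.00

First $156,500 at 38% = $59,470.00
Next $211,000 at 31.5% = $66,465.00
Next $50,500 at 23.5% = $11,867.50
Remaining $101,750 at 19% = $19,332.50
Fee: $59,470.00 + $66,465.00 + $11,867.50 + $19,332.50 = $157,135.00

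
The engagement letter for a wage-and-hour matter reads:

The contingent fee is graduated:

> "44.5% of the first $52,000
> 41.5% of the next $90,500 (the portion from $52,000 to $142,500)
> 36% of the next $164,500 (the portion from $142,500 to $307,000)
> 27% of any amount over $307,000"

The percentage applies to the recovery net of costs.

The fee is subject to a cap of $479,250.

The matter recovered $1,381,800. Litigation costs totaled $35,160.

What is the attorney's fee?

Fee base (net of costs): $1,381,800 − $35,160 = $1,346,640
First $52,000 at 44.5% = $23,140.00
Next $90,500 at 41.5% = $37,557.50
Next $164,500 at 36% = $59,220.00
Remaining $1,039,640 at 27% = $280,702.80
Fee: $23,140.00 + $37,557.50 + $59,220.00 + $280,702.80 = $400,620.30
$400,620.30 is under the $479,250 cap.

$400,620.30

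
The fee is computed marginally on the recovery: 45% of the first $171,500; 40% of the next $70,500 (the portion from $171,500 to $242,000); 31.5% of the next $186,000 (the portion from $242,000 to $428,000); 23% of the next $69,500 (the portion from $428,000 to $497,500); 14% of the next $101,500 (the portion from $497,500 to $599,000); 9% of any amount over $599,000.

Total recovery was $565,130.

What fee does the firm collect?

First $171,500 at 45% = $77,175.00
Next $70,500 at 40% = $28,200.00
Next $186,000 at 31.5% = $58,590.00
Next $69,500 at 23% = $15,985.00
Remaining $67,630 at 14% = $9,468.20
Fee: $77,175.00 + $28,200.00 + $58,590.00 + $15,985.00 + $9,468.20 = $189,418.20

$189,418.20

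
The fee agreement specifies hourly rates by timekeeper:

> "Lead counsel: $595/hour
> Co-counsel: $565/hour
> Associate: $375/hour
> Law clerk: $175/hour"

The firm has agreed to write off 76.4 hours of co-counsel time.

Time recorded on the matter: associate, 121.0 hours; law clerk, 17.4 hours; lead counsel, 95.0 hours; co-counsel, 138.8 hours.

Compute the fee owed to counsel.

$140,201.00

Lead counsel: 95.0 × $595 = $56,525.00
Co-counsel: 138.8 × $565 = $78,422.00
Associate: 121.0 × $375 = $45,375.00
Law clerk: 17.4 × $175 = $3,045.00
Subtotal: $183,367.00
Write-off: 76.4 × $565 = $43,166.00
Total: $183,367.00 − $43,166.00 = $140,201.00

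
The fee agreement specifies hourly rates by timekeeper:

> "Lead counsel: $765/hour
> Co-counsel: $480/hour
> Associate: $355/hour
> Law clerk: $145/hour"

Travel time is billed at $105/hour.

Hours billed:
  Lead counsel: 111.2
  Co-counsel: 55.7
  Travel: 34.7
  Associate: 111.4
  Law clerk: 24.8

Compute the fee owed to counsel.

$158,590.50

Lead counsel: 111.2 × $765 = $85,068.00
Co-counsel: 55.7 × $480 = $26,736.00
Associate: 111.4 × $355 = $39,547.00
Law clerk: 24.8 × $145 = $3,596.00
Subtotal: $85,068.00 + $26,736.00 + $39,547.00 + $3,596.00 = $154,947.00
Travel: 34.7 × $105 = $3,643.50
Total: $154,947.00 + $3,643.50 = $158,590.50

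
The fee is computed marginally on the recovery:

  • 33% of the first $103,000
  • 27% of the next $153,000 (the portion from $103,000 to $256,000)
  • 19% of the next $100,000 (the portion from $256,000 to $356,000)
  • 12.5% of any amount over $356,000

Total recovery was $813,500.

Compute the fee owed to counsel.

First $103,000 at 33% = $33,990.00
Next $153,000 at 27% = $41,310.00
Next $100,000 at 19% = $19,000.00
Remaining $457,500 at 12.5% = $57,187.50
Fee: $33,990.00 + $41,310.00 + $19,000.00 + $57,187.50 = $151,487.50

$151,487.50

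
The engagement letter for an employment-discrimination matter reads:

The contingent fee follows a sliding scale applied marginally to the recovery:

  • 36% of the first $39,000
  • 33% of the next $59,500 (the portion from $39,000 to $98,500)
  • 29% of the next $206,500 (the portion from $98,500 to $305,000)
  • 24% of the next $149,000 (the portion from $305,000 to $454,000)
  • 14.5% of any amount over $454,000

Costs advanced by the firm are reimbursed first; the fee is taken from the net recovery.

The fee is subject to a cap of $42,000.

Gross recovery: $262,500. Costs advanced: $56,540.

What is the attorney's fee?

Fee base (net of costs): $262,500 − $56,540 = $205,960
First $39,000 at 36% = $14,040.00
Next $59,500 at 33% = $19,635.00
Remaining $107,460 at 29% = $31,163.40
Fee: $14,040.00 + $19,635.00 + $31,163.40 = $64,838.40
$64,838.40 exceeds the $42,000 cap, so the fee is capped at $42,000.00.

$42,000.00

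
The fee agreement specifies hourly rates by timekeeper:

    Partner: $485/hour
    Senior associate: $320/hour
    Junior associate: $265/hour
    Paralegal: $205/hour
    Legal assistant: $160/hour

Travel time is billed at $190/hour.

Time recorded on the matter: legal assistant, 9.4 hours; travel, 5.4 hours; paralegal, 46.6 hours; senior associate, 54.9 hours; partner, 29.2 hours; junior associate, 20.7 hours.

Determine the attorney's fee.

$49,298.50

Partner: 29.2 × $485 = $14,162.00
Senior associate: 54.9 × $320 = $17,568.00
Junior associate: 20.7 × $265 = $5,485.50
Paralegal: 46.6 × $205 = $9,553.00
Legal assistant: 9.4 × $160 = $1,504.00
Subtotal: $14,162.00 + $17,568.00 + $5,485.50 + $9,553.00 + $1,504.00 = $48,272.50
Travel: 5.4 × $190 = $1,026.00
Total: $48,272.50 + $1,026.00 = $49,298.50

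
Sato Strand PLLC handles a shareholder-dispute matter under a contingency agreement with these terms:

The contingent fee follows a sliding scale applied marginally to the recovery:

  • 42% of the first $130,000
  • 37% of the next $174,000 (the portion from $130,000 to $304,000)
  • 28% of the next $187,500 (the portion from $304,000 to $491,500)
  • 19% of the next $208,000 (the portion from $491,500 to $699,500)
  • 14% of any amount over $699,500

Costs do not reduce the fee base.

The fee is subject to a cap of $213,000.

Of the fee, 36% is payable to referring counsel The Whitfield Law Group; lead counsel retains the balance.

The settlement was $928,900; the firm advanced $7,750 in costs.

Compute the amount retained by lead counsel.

$136,320.00

Fee base is the gross recovery, $928,900; costs are reimbursed separately.
First $130,000 at 42% = $54,600.00
Next $174,000 at 37% = $64,380.00
Next $187,500 at 28% = $52,500.00
Next $208,000 at 19% = $39,520.00
Remaining $229,400 at 14% = $32,116.00
Fee: $54,600.00 + $64,380.00 + $52,500.00 + $39,520.00 + $32,116.00 = $243,116.00
$243,116.00 exceeds the $213,000 cap, so the fee is capped at $213,000.00.
Referral share: 36% of $213,000.00 = $76,680.00; lead counsel retains $213,000.00 − $76,680.00 = $136,320.00.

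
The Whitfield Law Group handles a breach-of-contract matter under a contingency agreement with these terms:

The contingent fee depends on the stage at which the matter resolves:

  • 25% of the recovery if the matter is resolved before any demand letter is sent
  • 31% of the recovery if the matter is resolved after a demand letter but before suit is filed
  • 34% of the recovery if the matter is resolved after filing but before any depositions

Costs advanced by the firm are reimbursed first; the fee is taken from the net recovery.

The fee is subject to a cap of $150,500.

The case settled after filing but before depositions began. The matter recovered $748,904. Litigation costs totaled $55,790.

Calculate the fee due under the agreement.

Fee base (net of costs): $748,904 − $55,790 = $693,114
The matter settled after filing but before depositions began, so the 34% rate applies.
$693,114 × 34% = $235,658.76
$235,658.76 exceeds the $150,500 cap, so the fee is capped at $150,500.00.

$150,500.00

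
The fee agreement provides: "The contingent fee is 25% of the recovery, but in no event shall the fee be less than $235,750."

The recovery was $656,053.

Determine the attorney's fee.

$235,750.00

25% of $656,053 = $164,013.25
That is below the $235,750 minimum, so the minimum applies.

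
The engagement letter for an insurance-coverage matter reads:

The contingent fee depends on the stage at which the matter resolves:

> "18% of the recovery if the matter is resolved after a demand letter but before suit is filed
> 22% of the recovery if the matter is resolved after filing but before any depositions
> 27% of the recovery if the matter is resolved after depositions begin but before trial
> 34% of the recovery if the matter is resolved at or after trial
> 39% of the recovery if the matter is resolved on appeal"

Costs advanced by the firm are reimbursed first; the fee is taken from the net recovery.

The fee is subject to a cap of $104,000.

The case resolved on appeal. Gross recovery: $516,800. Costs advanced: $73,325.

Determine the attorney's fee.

Fee base (net of costs): $516,800 − $73,325 = $443,475
The matter resolved on appeal, so the 39% rate applies.
$443,475 × 39% = $172,955.25
$172,955.25 exceeds the $104,000 cap, so the fee is capped at $104,000.00.

$104,000.00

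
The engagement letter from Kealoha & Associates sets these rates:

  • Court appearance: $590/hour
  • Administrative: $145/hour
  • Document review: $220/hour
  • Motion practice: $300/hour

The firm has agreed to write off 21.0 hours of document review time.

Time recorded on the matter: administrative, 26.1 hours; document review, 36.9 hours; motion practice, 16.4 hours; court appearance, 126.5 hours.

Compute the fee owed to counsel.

$86,837.50

Court appearance: 126.5 × $590 = $74,635.00
Administrative: 26.1 × $145 = $3,784.50
Document review: 36.9 × $220 = $8,118.00
Motion practice: 16.4 × $300 = $4,920.00
Subtotal: $91,457.50
Write-off: 21.0 × $220 = $4,620.00
Total: $91,457.50 − $4,620.00 = $86,837.50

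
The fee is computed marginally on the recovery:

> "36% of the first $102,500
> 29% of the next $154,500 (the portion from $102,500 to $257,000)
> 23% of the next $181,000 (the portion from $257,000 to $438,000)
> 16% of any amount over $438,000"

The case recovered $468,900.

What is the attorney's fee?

First $102,500 at 36% = $36,900.00
Next $154,500 at 29% = $44,805.00
Next $181,000 at 23% = $41,630.00
Remaining $30,900 at 16% = $4,944.00
Fee: $36,900.00 + $44,805.00 + $41,630.00 + $4,944.00 = $128,279.00

$128,279.00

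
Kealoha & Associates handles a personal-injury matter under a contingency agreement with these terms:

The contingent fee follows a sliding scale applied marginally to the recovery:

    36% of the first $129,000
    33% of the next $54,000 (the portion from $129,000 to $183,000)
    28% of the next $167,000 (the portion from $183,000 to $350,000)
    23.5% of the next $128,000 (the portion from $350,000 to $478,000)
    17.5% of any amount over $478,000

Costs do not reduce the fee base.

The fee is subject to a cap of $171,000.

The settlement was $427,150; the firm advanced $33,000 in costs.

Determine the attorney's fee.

Fee base is the gross recovery, $427,150; costs are reimbursed separately.
First $129,000 at 36% = $46,440.00
Next $54,000 at 33% = $17,820.00
Next $167,000 at 28% = $46,760.00
Remaining $77,150 at 23.5% = $18,130.25
Fee: $46,440.00 + $17,820.00 + $46,760.00 + $18,130.25 = $129,150.25
$129,150.25 is under the $171,000 cap.

$129,150.25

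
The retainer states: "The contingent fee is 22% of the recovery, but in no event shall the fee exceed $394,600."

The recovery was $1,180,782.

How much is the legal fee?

22% of $1,180,782 = $259,772.04
That is under the $394,600 cap.

$259,772.04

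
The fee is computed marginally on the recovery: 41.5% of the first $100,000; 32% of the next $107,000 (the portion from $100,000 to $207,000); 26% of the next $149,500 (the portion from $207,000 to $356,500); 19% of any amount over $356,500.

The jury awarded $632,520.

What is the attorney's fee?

$167,053.80

First $100,000 at 41.5% = $41,500.00
Next $107,000 at 32% = $34,240.00
Next $149,500 at 26% = $38,870.00
Remaining $276,020 at 19% = $52,443.80
Fee: $41,500.00 + $34,240.00 + $38,870.00 + $52,443.80 = $167,053.80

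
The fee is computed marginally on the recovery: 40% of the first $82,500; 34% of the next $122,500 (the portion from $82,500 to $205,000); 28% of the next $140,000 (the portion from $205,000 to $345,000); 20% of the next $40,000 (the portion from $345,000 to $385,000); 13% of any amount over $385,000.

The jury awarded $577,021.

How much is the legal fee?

First $82,500 at 40% = $33,000.00
Next $122,500 at 34% = $41,650.00
Next $140,000 at 28% = $39,200.00
Next $40,000 at 20% = $8,000.00
Remaining $192,021 at 13% = $24,962.73
Fee: $33,000.00 + $41,650.00 + $39,200.00 + $8,000.00 + $24,962.73 = $146,812.73

$146,812.73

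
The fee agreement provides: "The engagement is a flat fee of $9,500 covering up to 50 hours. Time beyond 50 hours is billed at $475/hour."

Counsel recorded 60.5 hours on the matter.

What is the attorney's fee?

$14,487.50

Flat fee: $9,500.00
Excess hours: 60.5 − 50 = 10.5
Overrun: 10.5 × $475 = $4,987.50
Total: $9,500.00 + $4,987.50 = $14,487.50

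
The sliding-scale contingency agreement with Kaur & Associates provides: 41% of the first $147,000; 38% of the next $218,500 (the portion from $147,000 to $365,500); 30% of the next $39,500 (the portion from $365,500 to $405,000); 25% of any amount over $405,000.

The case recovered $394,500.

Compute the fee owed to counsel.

$152,000.00

First $147,000 at 41% = $60,270.00
Next $218,500 at 38% = $83,030.00
Remaining $29,000 at 30% = $8,700.00
Fee: $60,270.00 + $83,030.00 + $8,700.00 = $152,000.00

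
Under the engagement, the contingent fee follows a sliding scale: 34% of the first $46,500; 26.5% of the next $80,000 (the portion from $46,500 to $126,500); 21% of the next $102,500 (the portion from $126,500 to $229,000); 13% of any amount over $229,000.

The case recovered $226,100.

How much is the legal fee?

First $46,500 at 34% = $15,810.00
Next $80,000 at 26.5% = $21,200.00
Remaining $99,600 at 21% = $20,916.00
Fee: $15,810.00 + $21,200.00 + $20,916.00 = $57,926.00

$57,926.00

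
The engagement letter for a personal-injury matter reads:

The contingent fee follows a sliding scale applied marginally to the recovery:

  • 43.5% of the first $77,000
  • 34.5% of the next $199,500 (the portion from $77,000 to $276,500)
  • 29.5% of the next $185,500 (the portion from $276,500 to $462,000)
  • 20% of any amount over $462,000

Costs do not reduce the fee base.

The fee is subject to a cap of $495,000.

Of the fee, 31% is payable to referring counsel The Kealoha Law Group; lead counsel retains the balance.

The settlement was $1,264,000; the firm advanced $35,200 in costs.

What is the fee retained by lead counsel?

$219,037.05

Fee base is the gross recovery, $1,264,000; costs are reimbursed separately.
First $77,000 at 43.5% = $33,495.00
Next $199,500 at 34.5% = $68,827.50
Next $185,500 at 29.5% = $54,722.50
Remaining $802,000 at 20% = $160,400.00
Fee: $33,495.00 + $68,827.50 + $54,722.50 + $160,400.00 = $317,445.00
$317,445.00 is under the $495,000 cap.
Referral share: 31% of $317,445.00 = $98,407.95; lead counsel retains $317,445.00 − $98,407.95 = $219,037.05.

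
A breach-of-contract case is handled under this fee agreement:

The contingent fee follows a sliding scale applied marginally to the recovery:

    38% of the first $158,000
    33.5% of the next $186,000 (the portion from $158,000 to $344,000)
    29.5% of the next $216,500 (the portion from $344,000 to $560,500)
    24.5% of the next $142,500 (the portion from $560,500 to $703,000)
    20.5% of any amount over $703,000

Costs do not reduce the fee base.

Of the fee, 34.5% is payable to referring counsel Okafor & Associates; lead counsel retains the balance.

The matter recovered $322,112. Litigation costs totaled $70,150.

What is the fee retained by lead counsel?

Fee base is the gross recovery, $322,112; costs are reimbursed separately.
First $158,000 at 38% = $60,040.00
Remaining $164,112 at 33.5% = $54,977.52
Fee: $60,040.00 + $54,977.52 = $115,017.52
Referral share: 34.5% of $115,017.52 = $39,681.04; lead counsel retains $115,017.52 − $39,681.04 = $75,336.48.

$75,336.48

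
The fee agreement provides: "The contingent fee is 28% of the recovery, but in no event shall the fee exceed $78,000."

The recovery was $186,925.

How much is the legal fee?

$52,339.00

28% of $186,925 = $52,339.00
That is under the $78,000 cap.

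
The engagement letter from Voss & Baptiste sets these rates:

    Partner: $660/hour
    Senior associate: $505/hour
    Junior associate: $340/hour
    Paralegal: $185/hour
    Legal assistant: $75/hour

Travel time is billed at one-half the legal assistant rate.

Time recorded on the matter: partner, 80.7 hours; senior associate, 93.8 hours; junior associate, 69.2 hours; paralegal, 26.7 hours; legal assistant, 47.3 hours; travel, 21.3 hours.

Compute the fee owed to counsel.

$133,444.75

Partner: 80.7 × $660 = $53,262.00
Senior associate: 93.8 × $505 = $47,369.00
Junior associate: 69.2 × $340 = $23,528.00
Paralegal: 26.7 × $185 = $4,939.50
Legal assistant: 47.3 × $75 = $3,547.50
Subtotal: $53,262.00 + $47,369.00 + $23,528.00 + $4,939.50 + $3,547.50 = $132,646.00
Travel: 21.3 × ($75 ÷ 2) = 21.3 × $37.50 = $798.75
Total: $132,646.00 + $798.75 = $133,444.75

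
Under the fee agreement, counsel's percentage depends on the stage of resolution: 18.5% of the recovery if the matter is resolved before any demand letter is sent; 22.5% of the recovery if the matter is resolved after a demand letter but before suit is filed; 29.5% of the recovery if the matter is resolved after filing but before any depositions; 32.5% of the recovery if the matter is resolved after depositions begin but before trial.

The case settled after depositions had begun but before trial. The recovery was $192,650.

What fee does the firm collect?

$62,611.25

The matter settled after depositions had begun but before trial, so the 32.5% rate applies.
$192,650 × 32.5% = $62,611.25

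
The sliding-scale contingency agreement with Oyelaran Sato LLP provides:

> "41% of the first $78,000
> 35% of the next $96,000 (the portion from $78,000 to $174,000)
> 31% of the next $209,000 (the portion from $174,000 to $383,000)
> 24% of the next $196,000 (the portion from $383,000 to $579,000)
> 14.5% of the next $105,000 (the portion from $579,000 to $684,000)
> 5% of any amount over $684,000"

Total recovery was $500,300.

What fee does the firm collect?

$158,522.00

First $78,000 at 41% = $31,980.00
Next $96,000 at 35% = $33,600.00
Next $209,000 at 31% = $64,790.00
Remaining $117,300 at 24% = $28,152.00
Fee: $31,980.00 + $33,600.00 + $64,790.00 + $28,152.00 = $158,522.00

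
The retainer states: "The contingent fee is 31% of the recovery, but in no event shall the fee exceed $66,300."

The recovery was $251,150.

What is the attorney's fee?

$66,300.00

31% of $251,150 = $77,856.50
That exceeds the $66,300 cap, so the fee is capped at $66,300.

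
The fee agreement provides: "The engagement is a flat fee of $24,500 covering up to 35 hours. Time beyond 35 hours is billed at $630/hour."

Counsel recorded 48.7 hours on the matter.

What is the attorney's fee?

$33,131.00

Flat fee: $24,500.00
Excess hours: 48.7 − 35 = 13.7
Overrun: 13.7 × $630 = $8,631.00
Total: $24,500.00 + $8,631.00 = $33,131.00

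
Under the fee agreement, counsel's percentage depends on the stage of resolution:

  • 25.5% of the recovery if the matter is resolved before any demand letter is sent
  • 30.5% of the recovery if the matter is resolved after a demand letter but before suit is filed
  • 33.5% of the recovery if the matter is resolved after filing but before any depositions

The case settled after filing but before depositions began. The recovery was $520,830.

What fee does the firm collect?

$174,478.05

The matter settled after filing but before depositions began, so the 33.5% rate applies.
$520,830 × 33.5% = $174,478.05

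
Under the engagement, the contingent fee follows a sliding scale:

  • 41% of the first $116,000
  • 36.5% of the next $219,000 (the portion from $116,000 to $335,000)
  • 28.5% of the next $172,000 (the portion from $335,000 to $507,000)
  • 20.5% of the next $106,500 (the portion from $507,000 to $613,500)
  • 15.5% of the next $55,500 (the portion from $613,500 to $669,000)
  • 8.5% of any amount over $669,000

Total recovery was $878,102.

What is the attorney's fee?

First $116,000 at 41% = $47,560.00
Next $219,000 at 36.5% = $79,935.00
Next $172,000 at 28.5% = $49,020.00
Next $106,500 at 20.5% = $21,832.50
Next $55,500 at 15.5% = $8,602.50
Remaining $209,102 at 8.5% = $17,773.67
Fee: $47,560.00 + $79,935.00 + $49,020.00 + $21,832.50 + $8,602.50 + $17,773.67 = $224,723.67

$224,723.67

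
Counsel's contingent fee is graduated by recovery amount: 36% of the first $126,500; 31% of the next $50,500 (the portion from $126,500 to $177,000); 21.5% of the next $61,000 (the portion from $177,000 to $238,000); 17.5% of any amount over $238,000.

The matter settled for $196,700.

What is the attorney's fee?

First $126,500 at 36% = $45,540.00
Next $50,500 at 31% = $15,655.00
Remaining $19,700 at 21.5% = $4,235.50
Fee: $45,540.00 + $15,655.00 + $4,235.50 = $65,430.50

$65,430.50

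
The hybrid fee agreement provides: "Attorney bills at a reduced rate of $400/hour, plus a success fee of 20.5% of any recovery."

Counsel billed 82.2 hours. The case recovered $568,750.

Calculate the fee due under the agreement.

Hourly: 82.2 × $400 = $32,880.00
Success fee: 20.5% of $568,750 = $116,593.75
Total: $32,880.00 + $116,593.75 = $149,473.75

$149,473.75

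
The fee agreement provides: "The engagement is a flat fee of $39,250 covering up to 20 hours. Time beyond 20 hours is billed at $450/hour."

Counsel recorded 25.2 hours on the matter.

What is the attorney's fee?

Flat fee: $39,250.00
Excess hours: 25.2 − 20 = 5.2
Overrun: 5.2 × $450 = $2,340.00
Total: $39,250.00 + $2,340.00 = $41,590.00

$41,590.00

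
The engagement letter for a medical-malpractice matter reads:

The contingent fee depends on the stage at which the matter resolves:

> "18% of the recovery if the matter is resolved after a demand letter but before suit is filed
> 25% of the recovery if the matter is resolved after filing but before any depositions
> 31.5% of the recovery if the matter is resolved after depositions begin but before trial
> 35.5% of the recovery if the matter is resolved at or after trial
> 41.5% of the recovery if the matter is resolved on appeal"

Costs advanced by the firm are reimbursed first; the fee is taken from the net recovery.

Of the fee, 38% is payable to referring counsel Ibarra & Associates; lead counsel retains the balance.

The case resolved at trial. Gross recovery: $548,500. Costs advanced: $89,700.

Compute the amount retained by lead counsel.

$100,981.88

Fee base (net of costs): $548,500 − $89,700 = $458,800
The matter resolved at trial, so the 35.5% rate applies.
$458,800 × 35.5% = $162,874.00
Referral share: 38% of $162,874.00 = $61,892.12; lead counsel retains $162,874.00 − $61,892.12 = $100,981.88.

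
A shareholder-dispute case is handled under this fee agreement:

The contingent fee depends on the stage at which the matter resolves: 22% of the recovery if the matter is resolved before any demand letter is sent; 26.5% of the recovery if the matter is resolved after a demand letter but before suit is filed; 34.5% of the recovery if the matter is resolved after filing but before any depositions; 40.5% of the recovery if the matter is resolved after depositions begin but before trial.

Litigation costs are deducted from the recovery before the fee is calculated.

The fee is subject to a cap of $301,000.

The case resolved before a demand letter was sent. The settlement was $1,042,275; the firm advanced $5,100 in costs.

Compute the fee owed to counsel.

Fee base (net of costs): $1,042,275 − $5,100 = $1,037,175
The matter resolved before a demand letter was sent, so the 22% rate applies.
$1,037,175 × 22% = $228,178.50
$228,178.50 is under the $301,000 cap.

$228,178.50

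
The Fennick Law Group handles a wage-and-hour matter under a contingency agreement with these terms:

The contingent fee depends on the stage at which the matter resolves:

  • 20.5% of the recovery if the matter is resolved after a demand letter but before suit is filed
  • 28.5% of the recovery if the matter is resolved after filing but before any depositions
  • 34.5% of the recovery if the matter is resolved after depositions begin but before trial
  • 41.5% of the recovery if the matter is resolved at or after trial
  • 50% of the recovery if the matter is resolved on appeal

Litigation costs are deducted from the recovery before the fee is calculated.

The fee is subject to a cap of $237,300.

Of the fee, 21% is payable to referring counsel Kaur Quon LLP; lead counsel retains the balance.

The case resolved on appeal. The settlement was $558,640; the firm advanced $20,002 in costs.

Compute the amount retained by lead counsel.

Fee base (net of costs): $558,640 − $20,002 = $538,638
The matter resolved on appeal, so the 50% rate applies.
$538,638 × 50% = $269,319.00
$269,319.00 exceeds the $237,300 cap, so the fee is capped at $237,300.00.
Referral share: 21% of $237,300.00 = $49,833.00; lead counsel retains $237,300.00 − $49,833.00 = $187,467.00.

$187,467.00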